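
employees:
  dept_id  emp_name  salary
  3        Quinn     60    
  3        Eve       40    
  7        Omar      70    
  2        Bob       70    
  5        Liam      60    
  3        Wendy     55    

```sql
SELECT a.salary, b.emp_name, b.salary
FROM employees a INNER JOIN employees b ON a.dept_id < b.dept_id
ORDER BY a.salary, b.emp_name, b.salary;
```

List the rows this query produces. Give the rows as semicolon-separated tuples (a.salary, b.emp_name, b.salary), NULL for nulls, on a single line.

(40, Liam, 60); (40, Omar, 70); (55, Liam, 60); (55, Omar, 70); (60, Liam, 60); (60, Omar, 70); (60, Omar, 70); (70, Eve, 40); (70, Liam, 60); (70, Omar, 70); (70, Quinn, 60); (70, Wendy, 55)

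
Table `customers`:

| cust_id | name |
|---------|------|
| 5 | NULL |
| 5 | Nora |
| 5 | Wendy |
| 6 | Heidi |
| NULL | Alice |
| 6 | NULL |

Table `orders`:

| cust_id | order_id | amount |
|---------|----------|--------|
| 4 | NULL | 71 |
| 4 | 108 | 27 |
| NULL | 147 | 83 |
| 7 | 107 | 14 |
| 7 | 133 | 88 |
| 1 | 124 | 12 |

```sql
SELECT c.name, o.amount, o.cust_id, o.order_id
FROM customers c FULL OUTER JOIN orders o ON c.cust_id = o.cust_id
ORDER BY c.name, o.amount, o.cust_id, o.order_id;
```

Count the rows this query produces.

FULL OUTER JOIN keeps every row from both sides; unmatched rows get NULL for the other side's columns.
Matching on c.cust_id = o.cust_id. A NULL in a compared column never satisfies the condition.
- c row (cust_id=5): no match → kept, o columns NULL.
- c row (cust_id=5): no match → kept, o columns NULL.
- c row (cust_id=5): no match → kept, o columns NULL.
- c row (cust_id=6): no match → kept, o columns NULL.
- c row (cust_id=NULL): no match → kept, o columns NULL.
- c row (cust_id=6): no match → kept, o columns NULL.
- plus 6 unmatched o row(s), each kept with NULL c columns.
Total: 0 matched + 12 padded = 12 rows.

12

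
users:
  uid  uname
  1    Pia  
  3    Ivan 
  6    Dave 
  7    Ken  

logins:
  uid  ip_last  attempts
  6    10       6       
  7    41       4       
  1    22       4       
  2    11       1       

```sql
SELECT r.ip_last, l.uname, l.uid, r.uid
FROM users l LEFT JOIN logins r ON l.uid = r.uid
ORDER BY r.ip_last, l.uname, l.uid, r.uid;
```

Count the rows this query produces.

4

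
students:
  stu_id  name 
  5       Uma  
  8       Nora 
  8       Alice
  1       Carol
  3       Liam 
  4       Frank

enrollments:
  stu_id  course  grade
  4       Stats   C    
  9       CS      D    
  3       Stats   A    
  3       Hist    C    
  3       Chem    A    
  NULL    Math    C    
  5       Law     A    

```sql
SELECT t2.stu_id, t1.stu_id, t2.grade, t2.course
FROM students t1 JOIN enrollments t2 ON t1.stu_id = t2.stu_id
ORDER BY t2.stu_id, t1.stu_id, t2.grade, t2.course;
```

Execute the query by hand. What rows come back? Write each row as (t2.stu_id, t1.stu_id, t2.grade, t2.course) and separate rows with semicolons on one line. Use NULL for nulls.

(3, 3, A, Chem); (3, 3, A, Stats); (3, 3, C, Hist); (4, 4, C, Stats); (5, 5, A, Law)

INNER JOIN keeps only pairs where the ON condition holds.
Matching on t1.stu_id = t2.stu_id. A NULL in a compared column never satisfies the condition.
- t1 (stu_id=5) pairs with 1 row(s) of t2.
- t1 (stu_id=8) has no partner → excluded.
- t1 (stu_id=8) has no partner → excluded.
- t1 (stu_id=1) has no partner → excluded.
- t1 (stu_id=3) pairs with 3 row(s) of t2.
- t1 (stu_id=4) pairs with 1 row(s) of t2.
After projecting and ordering:
t2.stu_id | t1.stu_id | t2.grade | t2.course
3 | 3 | A | Chem
3 | 3 | A | Stats
3 | 3 | C | Hist
4 | 4 | C | Stats
5 | 5 | A | Law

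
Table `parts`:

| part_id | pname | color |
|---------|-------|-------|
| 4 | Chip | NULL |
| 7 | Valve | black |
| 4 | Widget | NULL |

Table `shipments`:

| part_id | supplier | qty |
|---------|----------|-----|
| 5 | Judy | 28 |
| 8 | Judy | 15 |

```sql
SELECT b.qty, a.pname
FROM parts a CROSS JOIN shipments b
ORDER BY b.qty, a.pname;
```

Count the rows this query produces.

CROSS JOIN pairs every row of `parts` with every row of `shipments`: 3 × 2 = 6 rows.

6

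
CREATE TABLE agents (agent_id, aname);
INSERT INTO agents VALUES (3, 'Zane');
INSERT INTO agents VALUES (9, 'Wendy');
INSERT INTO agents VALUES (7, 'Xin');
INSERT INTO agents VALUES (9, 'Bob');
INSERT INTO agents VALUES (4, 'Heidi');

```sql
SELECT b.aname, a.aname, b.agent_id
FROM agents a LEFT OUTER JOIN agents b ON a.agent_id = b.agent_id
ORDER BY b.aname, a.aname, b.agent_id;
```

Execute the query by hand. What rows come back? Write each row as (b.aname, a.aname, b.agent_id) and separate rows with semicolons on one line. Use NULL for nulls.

LEFT JOIN keeps every row from `agents a`; unmatched rows get NULL for `agents b`'s columns.
Matching on a.agent_id = b.agent_id.
Matched pairs: 7; unmatched a rows kept: 0.

(Bob, Bob, 9); (Bob, Wendy, 9); (Heidi, Heidi, 4); (Wendy, Bob, 9); (Wendy, Wendy, 9); (Xin, Xin, 7); (Zane, Zane, 3)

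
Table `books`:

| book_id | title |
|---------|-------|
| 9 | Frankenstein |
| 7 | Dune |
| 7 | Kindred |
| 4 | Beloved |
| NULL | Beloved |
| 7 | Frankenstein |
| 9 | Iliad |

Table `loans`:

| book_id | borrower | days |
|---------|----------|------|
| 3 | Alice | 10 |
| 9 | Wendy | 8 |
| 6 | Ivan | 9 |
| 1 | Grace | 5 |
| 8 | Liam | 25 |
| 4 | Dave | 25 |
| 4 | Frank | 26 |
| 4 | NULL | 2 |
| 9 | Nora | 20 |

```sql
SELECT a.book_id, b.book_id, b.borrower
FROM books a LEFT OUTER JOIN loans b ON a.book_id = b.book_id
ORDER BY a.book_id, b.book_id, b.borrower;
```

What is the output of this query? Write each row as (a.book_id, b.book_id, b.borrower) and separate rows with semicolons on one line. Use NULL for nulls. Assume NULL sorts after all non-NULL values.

LEFT JOIN keeps every row from `books`; unmatched rows get NULL for `loans`'s columns.
Matching on a.book_id = b.book_id. A NULL in a compared column never satisfies the condition.
- a (book_id=9) pairs with 2 row(s) of b.
- a (book_id=7) has no partner → padded with NULL.
- a (book_id=7) has no partner → padded with NULL.
- a (book_id=4) pairs with 3 row(s) of b.
- a (book_id=NULL) has no partner → padded with NULL.
- a (book_id=7) has no partner → padded with NULL.
- a (book_id=9) pairs with 2 row(s) of b.

(4, 4, Dave); (4, 4, Frank); (4, 4, NULL); (7, NULL, NULL); (7, NULL, NULL); (7, NULL, NULL); (9, 9, Nora); (9, 9, Nora); (9, 9, Wendy); (9, 9, Wendy); (NULL, NULL, NULL)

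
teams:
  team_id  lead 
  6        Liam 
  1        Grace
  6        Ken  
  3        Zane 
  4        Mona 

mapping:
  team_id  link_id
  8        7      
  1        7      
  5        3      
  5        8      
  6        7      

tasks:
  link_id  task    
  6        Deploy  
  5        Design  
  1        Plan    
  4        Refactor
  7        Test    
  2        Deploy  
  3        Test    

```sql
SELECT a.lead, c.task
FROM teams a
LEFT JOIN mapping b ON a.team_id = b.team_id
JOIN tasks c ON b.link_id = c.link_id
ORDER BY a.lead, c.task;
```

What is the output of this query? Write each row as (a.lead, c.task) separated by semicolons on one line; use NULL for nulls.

(Grace, Test); (Ken, Test); (Liam, Test)

Evaluate left to right. First `teams a LEFT JOIN mapping b` on team_id: 5 row(s).
Then INNER JOIN `tasks c` on link_id: keep only rows whose b.link_id appears in c.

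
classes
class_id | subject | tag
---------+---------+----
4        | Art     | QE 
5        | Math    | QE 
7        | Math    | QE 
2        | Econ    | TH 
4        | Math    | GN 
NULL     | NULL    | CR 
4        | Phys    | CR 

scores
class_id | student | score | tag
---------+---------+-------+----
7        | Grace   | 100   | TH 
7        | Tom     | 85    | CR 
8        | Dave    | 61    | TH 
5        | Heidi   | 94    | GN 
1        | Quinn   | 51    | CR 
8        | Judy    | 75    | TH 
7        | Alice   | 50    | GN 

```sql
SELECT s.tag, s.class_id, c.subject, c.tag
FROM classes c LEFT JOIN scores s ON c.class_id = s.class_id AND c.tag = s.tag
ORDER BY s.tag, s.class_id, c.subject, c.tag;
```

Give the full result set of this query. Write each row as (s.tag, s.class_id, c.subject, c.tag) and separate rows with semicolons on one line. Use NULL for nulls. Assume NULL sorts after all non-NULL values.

(NULL, NULL, Art, QE); (NULL, NULL, Econ, TH); (NULL, NULL, Math, GN); (NULL, NULL, Math, QE); (NULL, NULL, Math, QE); (NULL, NULL, Phys, CR); (NULL, NULL, NULL, CR)

LEFT JOIN keeps every row from `classes`; unmatched rows get NULL for `scores`'s columns.
Matching on c.class_id = s.class_id AND c.tag = s.tag. A NULL in a compared column never satisfies the condition.
- c row (class_id=4, tag=QE): no match → kept, s columns NULL.
- c row (class_id=5, tag=QE): no match → kept, s columns NULL.
- c row (class_id=7, tag=QE): no match → kept, s columns NULL.
- c row (class_id=2, tag=TH): no match → kept, s columns NULL.
- c row (class_id=4, tag=GN): no match → kept, s columns NULL.
- c row (class_id=NULL, tag=CR): no match → kept, s columns NULL.
- c row (class_id=4, tag=CR): no match → kept, s columns NULL.
After projecting and ordering:
s.tag | s.class_id | c.subject | c.tag
NULL | NULL | Art | QE
NULL | NULL | Econ | TH
NULL | NULL | Math | GN
NULL | NULL | Math | QE
NULL | NULL | Math | QE
NULL | NULL | Phys | CR
NULL | NULL | NULL | CR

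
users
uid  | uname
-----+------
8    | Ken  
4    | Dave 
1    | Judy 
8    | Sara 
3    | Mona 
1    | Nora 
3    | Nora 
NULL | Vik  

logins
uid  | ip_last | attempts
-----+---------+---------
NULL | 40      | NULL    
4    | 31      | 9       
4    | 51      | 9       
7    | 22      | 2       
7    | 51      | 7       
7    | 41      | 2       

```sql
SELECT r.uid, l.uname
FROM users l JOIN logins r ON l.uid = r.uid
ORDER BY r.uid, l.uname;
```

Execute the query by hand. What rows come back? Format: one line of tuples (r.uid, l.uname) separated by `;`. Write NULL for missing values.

(4, Dave); (4, Dave)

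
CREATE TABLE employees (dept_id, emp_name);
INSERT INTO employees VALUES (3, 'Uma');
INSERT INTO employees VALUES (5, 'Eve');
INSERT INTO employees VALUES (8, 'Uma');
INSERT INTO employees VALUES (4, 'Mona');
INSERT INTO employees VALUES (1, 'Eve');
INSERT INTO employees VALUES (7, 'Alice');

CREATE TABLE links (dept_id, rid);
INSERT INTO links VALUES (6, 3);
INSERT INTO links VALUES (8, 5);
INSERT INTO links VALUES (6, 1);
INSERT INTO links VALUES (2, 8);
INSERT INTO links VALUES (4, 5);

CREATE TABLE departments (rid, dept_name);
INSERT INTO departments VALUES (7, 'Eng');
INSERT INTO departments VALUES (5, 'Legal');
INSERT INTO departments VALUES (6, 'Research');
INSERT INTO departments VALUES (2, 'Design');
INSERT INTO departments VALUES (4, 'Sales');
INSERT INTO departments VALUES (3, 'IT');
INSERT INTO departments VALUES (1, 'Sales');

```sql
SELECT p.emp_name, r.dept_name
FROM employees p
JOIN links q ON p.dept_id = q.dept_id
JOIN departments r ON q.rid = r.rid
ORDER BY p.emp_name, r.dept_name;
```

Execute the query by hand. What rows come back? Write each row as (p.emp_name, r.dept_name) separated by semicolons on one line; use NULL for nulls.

(Mona, Legal); (Uma, Legal)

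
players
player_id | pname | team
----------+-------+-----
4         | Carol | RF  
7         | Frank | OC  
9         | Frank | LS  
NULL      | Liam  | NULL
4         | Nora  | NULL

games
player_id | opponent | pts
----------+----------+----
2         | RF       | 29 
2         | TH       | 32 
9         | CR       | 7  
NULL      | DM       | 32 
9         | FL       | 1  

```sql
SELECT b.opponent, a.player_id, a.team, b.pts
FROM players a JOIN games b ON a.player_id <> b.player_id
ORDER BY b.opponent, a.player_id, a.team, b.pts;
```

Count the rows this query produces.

14

INNER JOIN keeps only pairs where the ON condition holds.
Matching on a.player_id <> b.player_id. A NULL in a compared column never satisfies the condition.
Matched pairs: 14.
Total: 14 rows.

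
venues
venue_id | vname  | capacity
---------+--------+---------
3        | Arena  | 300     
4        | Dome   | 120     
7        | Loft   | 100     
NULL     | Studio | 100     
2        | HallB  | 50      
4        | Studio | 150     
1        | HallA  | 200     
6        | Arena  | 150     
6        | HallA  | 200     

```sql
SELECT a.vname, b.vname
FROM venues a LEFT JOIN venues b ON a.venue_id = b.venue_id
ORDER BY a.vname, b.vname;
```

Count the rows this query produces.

LEFT JOIN keeps every row from `venues a`; unmatched rows get NULL for `venues b`'s columns.
Matching on a.venue_id = b.venue_id. A NULL in a compared column never satisfies the condition.
Matched pairs: 12; unmatched a rows kept: 1.
Total: 12 matched + 1 padded = 13 rows.

13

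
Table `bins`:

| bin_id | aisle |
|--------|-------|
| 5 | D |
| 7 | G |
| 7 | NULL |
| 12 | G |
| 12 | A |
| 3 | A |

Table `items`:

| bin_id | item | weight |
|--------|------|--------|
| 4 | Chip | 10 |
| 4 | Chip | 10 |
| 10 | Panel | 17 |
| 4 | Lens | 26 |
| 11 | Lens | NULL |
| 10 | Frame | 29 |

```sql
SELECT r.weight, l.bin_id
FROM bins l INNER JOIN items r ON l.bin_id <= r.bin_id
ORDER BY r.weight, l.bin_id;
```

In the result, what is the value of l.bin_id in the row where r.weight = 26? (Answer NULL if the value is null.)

3

INNER JOIN keeps only pairs where the ON condition holds.
Matching on l.bin_id <= r.bin_id.
- l[0] bin_id=5 → 3 match(es) in r → 3 row(s).
- l[1] bin_id=7 → 3 match(es) in r → 3 row(s).
- l[2] bin_id=7 → 3 match(es) in r → 3 row(s).
- l[3] bin_id=12 → no match; dropped.
- l[4] bin_id=12 → no match; dropped.
- l[5] bin_id=3 → 6 match(es) in r → 6 row(s).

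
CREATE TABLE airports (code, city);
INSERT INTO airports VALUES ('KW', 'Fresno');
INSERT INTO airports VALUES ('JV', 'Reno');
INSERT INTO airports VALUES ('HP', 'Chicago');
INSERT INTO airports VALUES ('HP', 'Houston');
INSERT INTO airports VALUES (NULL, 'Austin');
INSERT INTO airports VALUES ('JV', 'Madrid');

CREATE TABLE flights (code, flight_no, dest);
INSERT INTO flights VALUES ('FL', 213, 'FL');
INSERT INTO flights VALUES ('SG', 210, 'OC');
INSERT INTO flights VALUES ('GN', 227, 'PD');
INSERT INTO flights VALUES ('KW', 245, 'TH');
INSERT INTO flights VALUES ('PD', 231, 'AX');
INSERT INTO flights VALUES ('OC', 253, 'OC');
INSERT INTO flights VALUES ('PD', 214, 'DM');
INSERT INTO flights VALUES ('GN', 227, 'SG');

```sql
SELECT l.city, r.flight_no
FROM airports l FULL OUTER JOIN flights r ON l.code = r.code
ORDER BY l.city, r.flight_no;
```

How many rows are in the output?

13

FULL OUTER JOIN keeps every row from both sides; unmatched rows get NULL for the other side's columns.
Matching on l.code = r.code. A NULL in a compared column never satisfies the condition.
Matched pairs: 1; unmatched l rows kept: 5; unmatched r rows kept: 7.
Total: 1 matched + 12 padded = 13 rows.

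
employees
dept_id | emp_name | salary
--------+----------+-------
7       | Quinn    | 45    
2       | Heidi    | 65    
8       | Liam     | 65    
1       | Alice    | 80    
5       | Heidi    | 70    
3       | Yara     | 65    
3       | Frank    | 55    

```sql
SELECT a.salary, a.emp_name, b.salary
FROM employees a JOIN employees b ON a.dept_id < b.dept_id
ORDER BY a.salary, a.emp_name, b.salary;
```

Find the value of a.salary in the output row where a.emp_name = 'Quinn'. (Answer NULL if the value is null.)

INNER JOIN keeps only pairs where the ON condition holds.
Matching on a.dept_id < b.dept_id.
- dept_id=7: 1 matching b row(s), so 1 row(s) emitted.
- dept_id=2: 5 matching b row(s), so 5 row(s) emitted.
- dept_id=8: no matching b row, dropped.
- dept_id=1: 6 matching b row(s), so 6 row(s) emitted.
- dept_id=5: 2 matching b row(s), so 2 row(s) emitted.
- dept_id=3: 3 matching b row(s), so 3 row(s) emitted.
- dept_id=3: 3 matching b row(s), so 3 row(s) emitted.

45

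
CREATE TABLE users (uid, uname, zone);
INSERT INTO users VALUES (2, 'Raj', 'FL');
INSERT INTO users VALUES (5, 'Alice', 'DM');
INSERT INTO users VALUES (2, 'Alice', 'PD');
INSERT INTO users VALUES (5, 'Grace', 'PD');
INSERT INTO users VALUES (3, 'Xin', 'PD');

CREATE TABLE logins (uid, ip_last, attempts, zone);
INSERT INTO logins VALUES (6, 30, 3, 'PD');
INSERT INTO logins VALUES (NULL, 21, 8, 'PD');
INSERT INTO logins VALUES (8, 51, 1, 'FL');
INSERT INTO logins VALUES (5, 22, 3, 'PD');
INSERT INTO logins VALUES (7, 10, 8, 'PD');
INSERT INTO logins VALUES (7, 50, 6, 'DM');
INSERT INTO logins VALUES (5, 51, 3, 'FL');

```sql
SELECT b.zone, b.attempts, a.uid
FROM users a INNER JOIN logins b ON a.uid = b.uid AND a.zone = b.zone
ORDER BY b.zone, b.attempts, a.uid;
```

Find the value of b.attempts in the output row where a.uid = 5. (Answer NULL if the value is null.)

INNER JOIN keeps only pairs where the ON condition holds.
Matching on a.uid = b.uid AND a.zone = b.zone. A NULL in a compared column never satisfies the condition.
Matched pairs: 1.

3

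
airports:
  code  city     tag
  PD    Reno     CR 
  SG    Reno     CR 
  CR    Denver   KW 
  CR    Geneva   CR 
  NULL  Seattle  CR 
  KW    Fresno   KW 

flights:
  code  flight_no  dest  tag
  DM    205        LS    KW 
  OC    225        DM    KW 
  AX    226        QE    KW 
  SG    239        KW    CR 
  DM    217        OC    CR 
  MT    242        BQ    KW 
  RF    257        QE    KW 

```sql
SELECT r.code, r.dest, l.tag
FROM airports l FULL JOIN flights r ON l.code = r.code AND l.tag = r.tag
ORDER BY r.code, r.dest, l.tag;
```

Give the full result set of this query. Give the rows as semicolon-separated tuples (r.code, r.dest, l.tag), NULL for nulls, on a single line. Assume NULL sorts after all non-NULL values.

(AX, QE, NULL); (DM, LS, NULL); (DM, OC, NULL); (MT, BQ, NULL); (OC, DM, NULL); (RF, QE, NULL); (SG, KW, CR); (NULL, NULL, CR); (NULL, NULL, CR); (NULL, NULL, CR); (NULL, NULL, KW); (NULL, NULL, KW)

FULL OUTER JOIN keeps every row from both sides; unmatched rows get NULL for the other side's columns.
Matching on l.code = r.code AND l.tag = r.tag. A NULL in a compared column never satisfies the condition.
- code=PD, tag=CR: no r row matches, row kept with r columns NULL.
- code=SG, tag=CR: 1 matching r row(s), so 1 row(s) emitted.
- code=CR, tag=KW: no r row matches, row kept with r columns NULL.
- code=CR, tag=CR: no r row matches, row kept with r columns NULL.
- code=NULL, tag=CR: no r row matches, row kept with r columns NULL.
- code=KW, tag=KW: no r row matches, row kept with r columns NULL.
- 6 r row(s) had no l match → kept, l columns NULL.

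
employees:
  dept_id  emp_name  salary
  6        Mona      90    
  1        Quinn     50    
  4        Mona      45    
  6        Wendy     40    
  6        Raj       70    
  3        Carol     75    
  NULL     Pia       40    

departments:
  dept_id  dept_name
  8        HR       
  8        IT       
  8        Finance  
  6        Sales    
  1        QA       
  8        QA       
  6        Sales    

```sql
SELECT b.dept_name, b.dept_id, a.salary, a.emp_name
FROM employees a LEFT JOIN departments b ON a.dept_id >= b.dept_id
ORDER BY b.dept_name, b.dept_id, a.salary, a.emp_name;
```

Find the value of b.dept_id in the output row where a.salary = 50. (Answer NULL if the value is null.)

1

LEFT JOIN keeps every row from `employees`; unmatched rows get NULL for `departments`'s columns.
Matching on a.dept_id >= b.dept_id. A NULL in a compared column never satisfies the condition.
Matched pairs: 12; unmatched a rows kept: 1.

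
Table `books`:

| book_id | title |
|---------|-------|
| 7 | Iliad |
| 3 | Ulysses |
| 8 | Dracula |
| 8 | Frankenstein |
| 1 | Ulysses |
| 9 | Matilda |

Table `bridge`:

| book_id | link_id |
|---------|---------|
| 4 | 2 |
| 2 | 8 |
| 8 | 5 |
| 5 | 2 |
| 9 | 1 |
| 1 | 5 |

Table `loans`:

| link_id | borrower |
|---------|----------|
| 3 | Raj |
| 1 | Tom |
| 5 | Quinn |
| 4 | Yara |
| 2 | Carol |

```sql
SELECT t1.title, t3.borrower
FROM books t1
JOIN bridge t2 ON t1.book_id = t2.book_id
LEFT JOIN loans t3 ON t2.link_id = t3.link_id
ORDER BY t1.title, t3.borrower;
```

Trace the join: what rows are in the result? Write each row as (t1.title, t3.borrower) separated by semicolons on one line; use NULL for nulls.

(Dracula, Quinn); (Frankenstein, Quinn); (Matilda, Tom); (Ulysses, Quinn)

Step 1 — t1 INNER JOIN t2 on book_id → 4 row(s).
Then LEFT JOIN `loans t3` on link_id: each of those 4 rows is kept; rows whose t2.link_id has no match in t3 get NULL for t3's columns.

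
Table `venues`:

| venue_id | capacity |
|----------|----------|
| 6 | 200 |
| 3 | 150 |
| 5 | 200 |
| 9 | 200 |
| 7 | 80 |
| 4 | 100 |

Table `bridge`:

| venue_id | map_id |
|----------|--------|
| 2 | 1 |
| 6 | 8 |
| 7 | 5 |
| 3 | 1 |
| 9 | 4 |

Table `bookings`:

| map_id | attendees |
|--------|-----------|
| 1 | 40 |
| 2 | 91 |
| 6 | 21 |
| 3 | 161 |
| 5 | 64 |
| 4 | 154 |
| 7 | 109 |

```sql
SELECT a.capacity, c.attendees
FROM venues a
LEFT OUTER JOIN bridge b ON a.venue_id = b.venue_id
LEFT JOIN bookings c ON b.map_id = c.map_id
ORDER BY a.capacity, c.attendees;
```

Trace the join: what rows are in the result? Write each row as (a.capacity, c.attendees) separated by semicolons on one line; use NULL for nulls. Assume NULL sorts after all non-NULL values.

(80, 64); (100, NULL); (150, 40); (200, 154); (200, NULL); (200, NULL)

Step 1 — a LEFT JOIN b on venue_id → 6 row(s).
Then LEFT JOIN `bookings c` on map_id: each of those 6 rows is kept; rows whose b.map_id has no match in c get NULL for c's columns.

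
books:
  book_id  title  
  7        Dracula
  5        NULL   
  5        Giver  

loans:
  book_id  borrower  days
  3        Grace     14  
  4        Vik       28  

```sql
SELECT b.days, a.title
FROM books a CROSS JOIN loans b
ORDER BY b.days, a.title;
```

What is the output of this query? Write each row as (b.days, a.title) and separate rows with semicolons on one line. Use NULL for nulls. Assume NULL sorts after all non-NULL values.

CROSS JOIN pairs every row of `books` with every row of `loans`: 3 × 2 = 6 rows.
After projecting and ordering:
b.days | a.title
14 | Dracula
14 | Giver
14 | NULL
28 | Dracula
28 | Giver
28 | NULL

(14, Dracula); (14, Giver); (14, NULL); (28, Dracula); (28, Giver); (28, NULL)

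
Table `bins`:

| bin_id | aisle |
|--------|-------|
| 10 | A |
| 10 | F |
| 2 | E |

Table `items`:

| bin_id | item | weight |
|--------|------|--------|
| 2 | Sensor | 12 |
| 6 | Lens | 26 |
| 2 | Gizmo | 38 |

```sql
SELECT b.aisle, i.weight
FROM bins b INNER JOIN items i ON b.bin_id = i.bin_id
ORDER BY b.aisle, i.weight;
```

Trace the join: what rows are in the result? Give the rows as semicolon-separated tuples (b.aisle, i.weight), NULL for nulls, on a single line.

(E, 12); (E, 38)

INNER JOIN keeps only pairs where the ON condition holds.
Matching on b.bin_id = i.bin_id.
- b row (bin_id=10): no match → dropped.
- b row (bin_id=10): no match → dropped.
- b row (bin_id=2): matches 2 i row(s) → 2 output row(s).
After projecting and ordering:
b.aisle | i.weight
E | 12
E | 38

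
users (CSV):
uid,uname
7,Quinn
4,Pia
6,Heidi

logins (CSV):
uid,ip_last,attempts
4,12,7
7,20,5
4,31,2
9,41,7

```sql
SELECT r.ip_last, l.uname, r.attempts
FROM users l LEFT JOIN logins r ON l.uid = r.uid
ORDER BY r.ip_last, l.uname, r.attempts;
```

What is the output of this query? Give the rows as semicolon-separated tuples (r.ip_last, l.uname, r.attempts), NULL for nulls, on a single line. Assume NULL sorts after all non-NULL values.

LEFT JOIN keeps every row from `users`; unmatched rows get NULL for `logins`'s columns.
Matching on l.uid = r.uid.
- uid=7: 1 matching r row(s), so 1 row(s) emitted.
- uid=4: 2 matching r row(s), so 2 row(s) emitted.
- uid=6: no r row matches, row kept with r columns NULL.
After projecting and ordering:
r.ip_last | l.uname | r.attempts
12 | Pia | 7
20 | Quinn | 5
31 | Pia | 2
NULL | Heidi | NULL

(12, Pia, 7); (20, Quinn, 5); (31, Pia, 2); (NULL, Heidi, NULL)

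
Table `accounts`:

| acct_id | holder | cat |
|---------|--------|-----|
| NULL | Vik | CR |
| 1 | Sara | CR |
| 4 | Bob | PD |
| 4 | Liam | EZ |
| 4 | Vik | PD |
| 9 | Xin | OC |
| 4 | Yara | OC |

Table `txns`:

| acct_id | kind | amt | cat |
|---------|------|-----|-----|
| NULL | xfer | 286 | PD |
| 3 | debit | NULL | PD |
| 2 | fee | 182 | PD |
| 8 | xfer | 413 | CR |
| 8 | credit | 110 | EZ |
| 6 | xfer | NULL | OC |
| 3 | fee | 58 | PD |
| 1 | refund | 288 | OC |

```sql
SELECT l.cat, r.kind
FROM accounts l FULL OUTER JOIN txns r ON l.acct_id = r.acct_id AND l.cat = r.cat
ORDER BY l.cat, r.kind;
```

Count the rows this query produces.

15

FULL OUTER JOIN keeps every row from both sides; unmatched rows get NULL for the other side's columns.
Matching on l.acct_id = r.acct_id AND l.cat = r.cat. A NULL in a compared column never satisfies the condition.
- l (acct_id=NULL, cat=CR) has no partner → padded with NULL.
- l (acct_id=1, cat=CR) has no partner → padded with NULL.
- l (acct_id=4, cat=PD) has no partner → padded with NULL.
- l (acct_id=4, cat=EZ) has no partner → padded with NULL.
- l (acct_id=4, cat=PD) has no partner → padded with NULL.
- l (acct_id=9, cat=OC) has no partner → padded with NULL.
- l (acct_id=4, cat=OC) has no partner → padded with NULL.
- 8 r row(s) had no l match → kept, l columns NULL.
Total: 0 matched + 15 padded = 15 rows.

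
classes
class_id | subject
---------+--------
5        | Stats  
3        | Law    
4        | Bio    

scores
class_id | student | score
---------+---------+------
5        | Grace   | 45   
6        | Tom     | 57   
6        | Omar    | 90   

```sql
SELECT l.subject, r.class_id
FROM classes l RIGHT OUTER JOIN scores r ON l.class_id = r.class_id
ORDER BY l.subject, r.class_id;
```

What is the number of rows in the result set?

3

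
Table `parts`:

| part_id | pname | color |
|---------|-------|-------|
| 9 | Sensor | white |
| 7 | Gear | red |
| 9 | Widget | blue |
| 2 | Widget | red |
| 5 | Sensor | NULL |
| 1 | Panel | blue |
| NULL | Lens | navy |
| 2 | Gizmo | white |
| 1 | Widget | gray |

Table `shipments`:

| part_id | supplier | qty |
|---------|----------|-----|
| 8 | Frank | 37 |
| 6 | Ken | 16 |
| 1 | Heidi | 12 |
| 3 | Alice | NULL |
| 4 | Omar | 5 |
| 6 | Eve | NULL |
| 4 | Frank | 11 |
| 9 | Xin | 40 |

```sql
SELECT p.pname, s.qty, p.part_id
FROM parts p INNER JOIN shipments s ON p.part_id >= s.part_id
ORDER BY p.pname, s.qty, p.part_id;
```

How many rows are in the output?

30

INNER JOIN keeps only pairs where the ON condition holds.
Matching on p.part_id >= s.part_id. A NULL in a compared column never satisfies the condition.
Matched pairs: 30.
Total: 30 rows.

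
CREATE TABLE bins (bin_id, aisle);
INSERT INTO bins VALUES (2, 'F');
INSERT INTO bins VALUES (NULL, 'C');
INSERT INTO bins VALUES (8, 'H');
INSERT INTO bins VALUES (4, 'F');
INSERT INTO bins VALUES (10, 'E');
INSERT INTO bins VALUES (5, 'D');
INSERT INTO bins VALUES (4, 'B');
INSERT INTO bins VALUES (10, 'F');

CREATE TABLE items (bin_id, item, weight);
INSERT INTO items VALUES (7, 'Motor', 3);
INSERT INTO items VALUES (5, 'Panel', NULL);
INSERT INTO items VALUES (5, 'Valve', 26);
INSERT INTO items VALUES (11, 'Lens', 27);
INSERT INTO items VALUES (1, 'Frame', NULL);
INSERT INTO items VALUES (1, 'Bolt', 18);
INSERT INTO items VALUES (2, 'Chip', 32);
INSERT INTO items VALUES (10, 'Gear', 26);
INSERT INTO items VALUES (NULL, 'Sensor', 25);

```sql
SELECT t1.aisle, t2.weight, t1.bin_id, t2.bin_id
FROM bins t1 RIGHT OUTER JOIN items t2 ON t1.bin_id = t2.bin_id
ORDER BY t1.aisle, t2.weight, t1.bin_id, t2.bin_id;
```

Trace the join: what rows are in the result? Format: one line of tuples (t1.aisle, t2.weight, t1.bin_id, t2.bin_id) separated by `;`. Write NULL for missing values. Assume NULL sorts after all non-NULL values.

(D, 26, 5, 5); (D, NULL, 5, 5); (E, 26, 10, 10); (F, 26, 10, 10); (F, 32, 2, 2); (NULL, 3, NULL, 7); (NULL, 18, NULL, 1); (NULL, 25, NULL, NULL); (NULL, 27, NULL, 11); (NULL, NULL, NULL, 1)

RIGHT JOIN keeps every row from `items`; unmatched rows get NULL for `bins`'s columns.
Matching on t1.bin_id = t2.bin_id. A NULL in a compared column never satisfies the condition.
- bin_id=2: 1 matching t2 row(s), so 1 row(s) emitted.
- bin_id=NULL: no matching t2 row.
- bin_id=8: no matching t2 row.
- bin_id=4: no matching t2 row.
- bin_id=10: 1 matching t2 row(s), so 1 row(s) emitted.
- bin_id=5: 2 matching t2 row(s), so 2 row(s) emitted.
- bin_id=4: no matching t2 row.
- bin_id=10: 1 matching t2 row(s), so 1 row(s) emitted.
- 5 t2 row(s) had no t1 match → kept, t1 columns NULL.
After projecting and ordering:
t1.aisle | t2.weight | t1.bin_id | t2.bin_id
D | 26 | 5 | 5
D | NULL | 5 | 5
E | 26 | 10 | 10
F | 26 | 10 | 10
F | 32 | 2 | 2
NULL | 3 | NULL | 7
NULL | 18 | NULL | 1
NULL | 25 | NULL | NULL
NULL | 27 | NULL | 11
NULL | NULL | NULL | 1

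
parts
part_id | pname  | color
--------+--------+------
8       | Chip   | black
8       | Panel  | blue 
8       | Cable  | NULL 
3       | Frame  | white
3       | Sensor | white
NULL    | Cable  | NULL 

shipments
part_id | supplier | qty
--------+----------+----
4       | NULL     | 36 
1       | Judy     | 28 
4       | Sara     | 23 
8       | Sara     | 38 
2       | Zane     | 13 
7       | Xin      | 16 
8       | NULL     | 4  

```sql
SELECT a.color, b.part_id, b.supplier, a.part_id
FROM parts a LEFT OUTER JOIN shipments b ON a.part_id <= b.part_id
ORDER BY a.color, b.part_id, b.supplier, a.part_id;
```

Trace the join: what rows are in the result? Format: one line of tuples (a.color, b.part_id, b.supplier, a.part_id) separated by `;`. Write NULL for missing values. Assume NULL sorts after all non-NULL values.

(black, 8, Sara, 8); (black, 8, NULL, 8); (blue, 8, Sara, 8); (blue, 8, NULL, 8); (white, 4, Sara, 3); (white, 4, Sara, 3); (white, 4, NULL, 3); (white, 4, NULL, 3); (white, 7, Xin, 3); (white, 7, Xin, 3); (white, 8, Sara, 3); (white, 8, Sara, 3); (white, 8, NULL, 3); (white, 8, NULL, 3); (NULL, 8, Sara, 8); (NULL, 8, NULL, 8); (NULL, NULL, NULL, NULL)

LEFT JOIN keeps every row from `parts`; unmatched rows get NULL for `shipments`'s columns.
Matching on a.part_id <= b.part_id. A NULL in a compared column never satisfies the condition.
Matched pairs: 16; unmatched a rows kept: 1.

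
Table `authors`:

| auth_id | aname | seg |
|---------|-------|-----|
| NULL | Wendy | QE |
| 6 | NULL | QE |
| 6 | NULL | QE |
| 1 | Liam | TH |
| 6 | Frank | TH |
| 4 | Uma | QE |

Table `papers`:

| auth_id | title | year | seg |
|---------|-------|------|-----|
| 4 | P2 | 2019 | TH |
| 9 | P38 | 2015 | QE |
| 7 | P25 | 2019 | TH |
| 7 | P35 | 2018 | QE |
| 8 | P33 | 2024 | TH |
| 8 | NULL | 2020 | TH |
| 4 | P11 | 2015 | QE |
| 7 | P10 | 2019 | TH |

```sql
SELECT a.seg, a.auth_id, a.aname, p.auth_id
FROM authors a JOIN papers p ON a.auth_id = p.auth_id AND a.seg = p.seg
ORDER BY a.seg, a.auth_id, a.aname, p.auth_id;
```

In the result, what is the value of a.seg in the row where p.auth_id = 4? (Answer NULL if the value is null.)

QE

INNER JOIN keeps only pairs where the ON condition holds.
Matching on a.auth_id = p.auth_id AND a.seg = p.seg. A NULL in a compared column never satisfies the condition.
- a (auth_id=NULL, seg=QE) has no partner → excluded.
- a (auth_id=6, seg=QE) has no partner → excluded.
- a (auth_id=6, seg=QE) has no partner → excluded.
- a (auth_id=1, seg=TH) has no partner → excluded.
- a (auth_id=6, seg=TH) has no partner → excluded.
- a (auth_id=4, seg=QE) pairs with 1 row(s) of p.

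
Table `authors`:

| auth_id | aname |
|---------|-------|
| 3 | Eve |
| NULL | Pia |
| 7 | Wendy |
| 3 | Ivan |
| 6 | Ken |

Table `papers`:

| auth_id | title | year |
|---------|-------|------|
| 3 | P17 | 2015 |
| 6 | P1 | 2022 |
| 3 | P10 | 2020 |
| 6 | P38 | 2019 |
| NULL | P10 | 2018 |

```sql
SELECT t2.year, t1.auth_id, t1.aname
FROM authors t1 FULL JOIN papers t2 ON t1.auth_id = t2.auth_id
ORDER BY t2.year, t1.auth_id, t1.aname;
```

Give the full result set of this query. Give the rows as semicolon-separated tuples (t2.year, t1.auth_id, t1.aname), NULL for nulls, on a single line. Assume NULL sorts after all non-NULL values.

(2015, 3, Eve); (2015, 3, Ivan); (2018, NULL, NULL); (2019, 6, Ken); (2020, 3, Eve); (2020, 3, Ivan); (2022, 6, Ken); (NULL, 7, Wendy); (NULL, NULL, Pia)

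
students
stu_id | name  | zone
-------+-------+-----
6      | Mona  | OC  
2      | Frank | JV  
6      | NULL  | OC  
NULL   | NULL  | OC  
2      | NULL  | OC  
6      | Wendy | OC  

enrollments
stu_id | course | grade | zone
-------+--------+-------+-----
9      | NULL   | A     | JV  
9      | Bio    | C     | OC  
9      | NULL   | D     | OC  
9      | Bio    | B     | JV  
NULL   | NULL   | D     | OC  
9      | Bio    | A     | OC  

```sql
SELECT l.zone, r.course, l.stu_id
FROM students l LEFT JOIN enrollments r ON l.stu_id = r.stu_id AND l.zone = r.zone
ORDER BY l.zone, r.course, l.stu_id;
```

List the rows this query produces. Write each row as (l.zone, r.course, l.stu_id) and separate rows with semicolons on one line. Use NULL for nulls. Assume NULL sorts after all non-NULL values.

(JV, NULL, 2); (OC, NULL, 2); (OC, NULL, 6); (OC, NULL, 6); (OC, NULL, 6); (OC, NULL, NULL)

LEFT JOIN keeps every row from `students`; unmatched rows get NULL for `enrollments`'s columns.
Matching on l.stu_id = r.stu_id AND l.zone = r.zone. A NULL in a compared column never satisfies the condition.
- stu_id=6, zone=OC: no r row matches, row kept with r columns NULL.
- stu_id=2, zone=JV: no r row matches, row kept with r columns NULL.
- stu_id=6, zone=OC: no r row matches, row kept with r columns NULL.
- stu_id=NULL, zone=OC: no r row matches, row kept with r columns NULL.
- stu_id=2, zone=OC: no r row matches, row kept with r columns NULL.
- stu_id=6, zone=OC: no r row matches, row kept with r columns NULL.
After projecting and ordering:
l.zone | r.course | l.stu_id
JV | NULL | 2
OC | NULL | 2
OC | NULL | 6
OC | NULL | 6
OC | NULL | 6
OC | NULL | NULL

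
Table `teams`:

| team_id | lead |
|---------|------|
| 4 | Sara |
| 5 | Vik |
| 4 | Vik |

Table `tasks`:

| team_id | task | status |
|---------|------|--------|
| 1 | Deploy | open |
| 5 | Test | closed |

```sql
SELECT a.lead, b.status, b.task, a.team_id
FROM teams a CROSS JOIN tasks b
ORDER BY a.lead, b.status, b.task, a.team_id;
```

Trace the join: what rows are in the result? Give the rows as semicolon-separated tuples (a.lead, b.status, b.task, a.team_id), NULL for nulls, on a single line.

(Sara, closed, Test, 4); (Sara, open, Deploy, 4); (Vik, closed, Test, 4); (Vik, closed, Test, 5); (Vik, open, Deploy, 4); (Vik, open, Deploy, 5)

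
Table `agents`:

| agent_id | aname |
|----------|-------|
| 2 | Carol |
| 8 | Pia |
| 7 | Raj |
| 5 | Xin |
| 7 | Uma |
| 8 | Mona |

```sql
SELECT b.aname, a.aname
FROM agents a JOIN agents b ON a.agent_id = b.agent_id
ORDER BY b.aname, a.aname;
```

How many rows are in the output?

10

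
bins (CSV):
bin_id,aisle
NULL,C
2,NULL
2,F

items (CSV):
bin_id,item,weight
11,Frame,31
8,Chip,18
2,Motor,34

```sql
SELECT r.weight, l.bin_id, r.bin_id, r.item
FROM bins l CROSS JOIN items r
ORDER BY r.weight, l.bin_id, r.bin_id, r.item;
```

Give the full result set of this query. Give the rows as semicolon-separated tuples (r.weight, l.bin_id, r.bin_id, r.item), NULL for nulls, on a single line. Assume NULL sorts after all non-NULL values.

(18, 2, 8, Chip); (18, 2, 8, Chip); (18, NULL, 8, Chip); (31, 2, 11, Frame); (31, 2, 11, Frame); (31, NULL, 11, Frame); (34, 2, 2, Motor); (34, 2, 2, Motor); (34, NULL, 2, Motor)

CROSS JOIN pairs every row of `bins` with every row of `items`: 3 × 3 = 9 rows.
After projecting and ordering:
r.weight | l.bin_id | r.bin_id | r.item
18 | 2 | 8 | Chip
18 | 2 | 8 | Chip
18 | NULL | 8 | Chip
31 | 2 | 11 | Frame
31 | 2 | 11 | Frame
31 | NULL | 11 | Frame
34 | 2 | 2 | Motor
34 | 2 | 2 | Motor
34 | NULL | 2 | Motor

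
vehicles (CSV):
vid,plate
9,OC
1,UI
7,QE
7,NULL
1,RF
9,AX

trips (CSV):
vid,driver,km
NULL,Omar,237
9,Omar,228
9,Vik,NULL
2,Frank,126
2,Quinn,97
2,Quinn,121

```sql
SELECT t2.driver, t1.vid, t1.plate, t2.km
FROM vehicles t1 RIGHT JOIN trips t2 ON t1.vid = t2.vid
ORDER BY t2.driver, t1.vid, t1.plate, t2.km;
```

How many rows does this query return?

RIGHT JOIN keeps every row from `trips`; unmatched rows get NULL for `vehicles`'s columns.
Matching on t1.vid = t2.vid. A NULL in a compared column never satisfies the condition.
Matched pairs: 4; unmatched t2 rows kept: 4.
Total: 4 matched + 4 padded = 8 rows.

8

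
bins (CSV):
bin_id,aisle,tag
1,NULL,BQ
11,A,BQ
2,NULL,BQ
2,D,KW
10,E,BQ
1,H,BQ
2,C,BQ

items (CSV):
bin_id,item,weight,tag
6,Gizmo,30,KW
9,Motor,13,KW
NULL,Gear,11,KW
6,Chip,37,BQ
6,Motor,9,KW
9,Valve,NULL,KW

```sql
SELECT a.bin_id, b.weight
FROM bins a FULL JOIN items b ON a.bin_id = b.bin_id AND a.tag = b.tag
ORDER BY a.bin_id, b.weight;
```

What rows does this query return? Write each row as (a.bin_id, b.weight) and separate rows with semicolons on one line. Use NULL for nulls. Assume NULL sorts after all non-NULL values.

(1, NULL); (1, NULL); (2, NULL); (2, NULL); (2, NULL); (10, NULL); (11, NULL); (NULL, 9); (NULL, 11); (NULL, 13); (NULL, 30); (NULL, 37); (NULL, NULL)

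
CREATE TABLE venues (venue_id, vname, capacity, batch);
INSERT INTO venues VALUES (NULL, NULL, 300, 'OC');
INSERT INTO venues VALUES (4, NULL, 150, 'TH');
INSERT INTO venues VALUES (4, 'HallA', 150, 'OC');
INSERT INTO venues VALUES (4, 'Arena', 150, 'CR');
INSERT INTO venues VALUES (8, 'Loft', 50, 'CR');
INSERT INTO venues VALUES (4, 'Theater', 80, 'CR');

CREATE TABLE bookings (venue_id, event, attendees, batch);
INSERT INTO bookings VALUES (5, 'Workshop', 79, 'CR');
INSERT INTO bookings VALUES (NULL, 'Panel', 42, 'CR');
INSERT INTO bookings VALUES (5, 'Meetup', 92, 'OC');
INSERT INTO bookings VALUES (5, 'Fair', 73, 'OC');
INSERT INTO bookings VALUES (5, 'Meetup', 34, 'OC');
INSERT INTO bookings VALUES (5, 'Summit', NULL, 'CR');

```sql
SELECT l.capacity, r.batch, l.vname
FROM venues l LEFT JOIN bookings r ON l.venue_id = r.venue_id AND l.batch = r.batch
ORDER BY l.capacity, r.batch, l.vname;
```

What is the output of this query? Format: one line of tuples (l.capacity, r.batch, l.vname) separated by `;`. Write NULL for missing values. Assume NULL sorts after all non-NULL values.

LEFT JOIN keeps every row from `venues`; unmatched rows get NULL for `bookings`'s columns.
Matching on l.venue_id = r.venue_id AND l.batch = r.batch. A NULL in a compared column never satisfies the condition.
- l row (venue_id=NULL, batch=OC): no match → kept, r columns NULL.
- l row (venue_id=4, batch=TH): no match → kept, r columns NULL.
- l row (venue_id=4, batch=OC): no match → kept, r columns NULL.
- l row (venue_id=4, batch=CR): no match → kept, r columns NULL.
- l row (venue_id=8, batch=CR): no match → kept, r columns NULL.
- l row (venue_id=4, batch=CR): no match → kept, r columns NULL.
After projecting and ordering:
l.capacity | r.batch | l.vname
50 | NULL | Loft
80 | NULL | Theater
150 | NULL | Arena
150 | NULL | HallA
150 | NULL | NULL
300 | NULL | NULL

(50, NULL, Loft); (80, NULL, Theater); (150, NULL, Arena); (150, NULL, HallA); (150, NULL, NULL); (300, NULL, NULL)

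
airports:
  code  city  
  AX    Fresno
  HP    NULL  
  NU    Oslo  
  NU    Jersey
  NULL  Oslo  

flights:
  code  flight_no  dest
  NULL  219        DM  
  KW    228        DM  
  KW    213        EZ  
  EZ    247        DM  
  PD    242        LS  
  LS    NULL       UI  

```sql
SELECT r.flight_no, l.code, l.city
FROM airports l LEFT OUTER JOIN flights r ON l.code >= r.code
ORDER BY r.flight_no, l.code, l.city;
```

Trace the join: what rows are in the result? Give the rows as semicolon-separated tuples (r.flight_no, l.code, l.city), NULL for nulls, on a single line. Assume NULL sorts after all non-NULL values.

LEFT JOIN keeps every row from `airports`; unmatched rows get NULL for `flights`'s columns.
Matching on l.code >= r.code. A NULL in a compared column never satisfies the condition.
- l row (code=AX): no match → kept, r columns NULL.
- l row (code=HP): matches 1 r row(s) → 1 output row(s).
- l row (code=NU): matches 4 r row(s) → 4 output row(s).
- l row (code=NU): matches 4 r row(s) → 4 output row(s).
- l row (code=NULL): no match → kept, r columns NULL.

(213, NU, Jersey); (213, NU, Oslo); (228, NU, Jersey); (228, NU, Oslo); (247, HP, NULL); (247, NU, Jersey); (247, NU, Oslo); (NULL, AX, Fresno); (NULL, NU, Jersey); (NULL, NU, Oslo); (NULL, NULL, Oslo)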